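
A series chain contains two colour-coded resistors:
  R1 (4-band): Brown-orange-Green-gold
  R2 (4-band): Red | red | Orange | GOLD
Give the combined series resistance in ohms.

R1: brown, orange → 13; green ×10^5 → 1300000 Ω.
R2: red, red → 22; orange ×10^3 → 22000 Ω.
Series: 1300000 + 22000 = 1322000 Ω.

1322000 Ω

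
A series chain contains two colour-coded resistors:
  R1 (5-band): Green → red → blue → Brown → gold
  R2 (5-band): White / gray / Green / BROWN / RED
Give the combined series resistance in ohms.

R1: green, red, blue → 526; brown ×10 → 5260 Ω.
R2: white, grey, green → 985; brown ×10 → 9850 Ω.
Series: 5260 + 9850 = 15110 Ω.

15110 Ω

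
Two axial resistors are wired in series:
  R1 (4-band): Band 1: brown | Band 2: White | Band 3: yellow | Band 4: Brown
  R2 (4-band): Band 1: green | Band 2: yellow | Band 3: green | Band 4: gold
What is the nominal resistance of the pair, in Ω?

R1: brown, white → 19; yellow ×10^4 → 190000 Ω.
R2: green, yellow → 54; green ×10^5 → 5400000 Ω.
Series: 190000 + 5400000 = 5590000 Ω.

5590000 Ω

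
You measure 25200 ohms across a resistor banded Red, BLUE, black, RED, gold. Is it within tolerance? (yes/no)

yes

Red → 2 (first significant figure)
Blue → 6 (second significant figure)
Black → 0 (third significant figure)
Red → ×10^2 multiplier
Gold → ±5% tolerance
260 × 100 = 26000 Ω
Allowed range: 24700 Ω to 27300 Ω.
25200 ohms lies inside that range.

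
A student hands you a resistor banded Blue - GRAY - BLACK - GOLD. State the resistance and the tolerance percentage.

68 Ω ±5%

Blue → 6 (first significant figure)
Grey → 8 (second significant figure)
Black → ×1 multiplier
Gold → ±5% tolerance
68 × 1 = 68 Ω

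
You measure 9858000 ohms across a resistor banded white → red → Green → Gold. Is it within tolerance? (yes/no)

no

White → 9 (first significant figure)
Red → 2 (second significant figure)
Green → ×10^5 multiplier
Gold → ±5% tolerance
92 × 100000 = 9200000 Ω
Allowed range: 8740000 Ω to 9660000 Ω.
9858000 ohms lies outside that range.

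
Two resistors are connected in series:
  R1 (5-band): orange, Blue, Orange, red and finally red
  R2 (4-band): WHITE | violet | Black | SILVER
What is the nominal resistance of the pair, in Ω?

R1: orange, blue, orange → 363; red ×10^2 → 36300 Ω.
R2: white, violet → 97; black ×1 → 97 Ω.
Series: 36300 + 97 = 36397 Ω.

36397 Ω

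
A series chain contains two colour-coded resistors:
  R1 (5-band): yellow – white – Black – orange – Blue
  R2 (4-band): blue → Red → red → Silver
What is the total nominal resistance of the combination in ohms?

496200 Ω

R1: yellow, white, black → 490; orange ×10^3 → 490000 Ω.
R2: blue, red → 62; red ×10^2 → 6200 Ω.
Series: 490000 + 6200 = 496200 Ω.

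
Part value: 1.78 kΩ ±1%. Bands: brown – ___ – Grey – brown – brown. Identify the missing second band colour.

1780 Ω = 178 × 10^1.
The second band gives digit 7 of the significand, and 7 is violet.

violet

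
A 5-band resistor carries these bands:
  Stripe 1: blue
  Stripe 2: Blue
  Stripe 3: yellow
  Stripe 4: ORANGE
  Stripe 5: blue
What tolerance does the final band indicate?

±0.25%

The last band, blue, is the tolerance band.
Blue corresponds to ±0.25%.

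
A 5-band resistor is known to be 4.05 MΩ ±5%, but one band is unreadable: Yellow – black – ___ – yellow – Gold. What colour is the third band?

4050000 Ω = 405 × 10^4.
The third band gives digit 5 of the significand, and 5 is green.

green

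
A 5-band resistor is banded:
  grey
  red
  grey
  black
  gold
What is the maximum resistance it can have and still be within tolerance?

869.4 Ω

Grey → 8 (first significant figure)
Red → 2 (second significant figure)
Grey → 8 (third significant figure)
Black → ×1 multiplier
Gold → ±5% tolerance
828 × 1 = 828 Ω
Maximum = 828 × (1 + 5/100) = 869.4 Ω.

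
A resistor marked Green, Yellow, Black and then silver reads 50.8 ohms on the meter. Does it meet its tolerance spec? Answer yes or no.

yes

Green → 5 (first significant figure)
Yellow → 4 (second significant figure)
Black → ×1 multiplier
Silver → ±10% tolerance
54 × 1 = 54 Ω
Allowed range: 48.6 Ω to 59.4 Ω.
50.8 ohms lies inside that range.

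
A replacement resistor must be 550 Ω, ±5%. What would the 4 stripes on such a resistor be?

green, green, brown, gold

550 Ω = 55 × 10^1.
5 → green
5 → green
Multiplier 10^1 → brown.
±5% tolerance → gold.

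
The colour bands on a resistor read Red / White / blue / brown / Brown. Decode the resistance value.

Red → 2 (first significant figure)
White → 9 (second significant figure)
Blue → 6 (third significant figure)
Brown → ×10 multiplier
296 × 10 = 2960 Ω

2960 Ω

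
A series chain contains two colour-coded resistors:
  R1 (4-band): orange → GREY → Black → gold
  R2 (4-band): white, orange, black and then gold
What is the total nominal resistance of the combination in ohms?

131 Ω

R1: orange, grey → 38; black ×1 → 38 Ω.
R2: white, orange → 93; black ×1 → 93 Ω.
Series: 38 + 93 = 131 Ω.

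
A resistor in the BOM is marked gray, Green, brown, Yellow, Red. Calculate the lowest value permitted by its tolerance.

Grey → 8 (first significant figure)
Green → 5 (second significant figure)
Brown → 1 (third significant figure)
Yellow → ×10^4 multiplier
Red → ±2% tolerance
851 × 10000 = 8510000 Ω
Lowest = 8510000 × (1 − 2/100) = 8339800 Ω.

8339800 Ω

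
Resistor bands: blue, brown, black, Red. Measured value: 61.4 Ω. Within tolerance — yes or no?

Blue → 6 (first significant figure)
Brown → 1 (second significant figure)
Black → ×1 multiplier
Red → ±2% tolerance
61 × 1 = 61 Ω
Allowed range: 59.78 Ω to 62.22 Ω.
61.4 Ω lies inside that range.

yes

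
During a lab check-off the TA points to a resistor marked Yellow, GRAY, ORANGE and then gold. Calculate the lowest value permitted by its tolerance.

Yellow → 4 (first significant figure)
Grey → 8 (second significant figure)
Orange → ×10^3 multiplier
Gold → ±5% tolerance
48 × 1000 = 48000 Ω
Lowest = 48000 × (1 − 5/100) = 45600 Ω.

45600 Ω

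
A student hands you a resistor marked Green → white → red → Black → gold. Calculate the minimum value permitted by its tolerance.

Green → 5 (first significant figure)
White → 9 (second significant figure)
Red → 2 (third significant figure)
Black → ×1 multiplier
Gold → ±5% tolerance
592 × 1 = 592 Ω
Minimum = 592 × (1 − 5/100) = 562.4 Ω.

562.4 Ω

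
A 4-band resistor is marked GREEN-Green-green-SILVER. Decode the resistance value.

Green → 5 (first significant figure)
Green → 5 (second significant figure)
Green → ×10^5 multiplier
55 × 100000 = 5500000 Ω

5500000 Ω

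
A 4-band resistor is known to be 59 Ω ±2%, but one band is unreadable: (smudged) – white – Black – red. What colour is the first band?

59 Ω = 59 × 10^0.
The first band gives digit 5 of the significand, and 5 is green.

green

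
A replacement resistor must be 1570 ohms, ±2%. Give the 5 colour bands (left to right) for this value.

1570 Ω = 157 × 10^1.
1 → brown
5 → green
7 → violet
Multiplier 10^1 → brown.
±2% tolerance → red.

brown, green, violet, brown, red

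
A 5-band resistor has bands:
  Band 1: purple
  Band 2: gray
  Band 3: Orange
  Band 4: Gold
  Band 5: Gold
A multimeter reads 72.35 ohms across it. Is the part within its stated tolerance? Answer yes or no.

no

Violet → 7 (first significant figure)
Grey → 8 (second significant figure)
Orange → 3 (third significant figure)
Gold → ×0.1 multiplier
Gold → ±5% tolerance
783 × 0.1 = 78.3 Ω
Allowed range: 74.385 Ω to 82.215 Ω.
72.35 ohms lies outside that range.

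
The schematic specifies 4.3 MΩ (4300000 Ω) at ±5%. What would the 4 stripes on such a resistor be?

yellow, orange, green, gold

4300000 Ω = 43 × 10^5.
4 → yellow
3 → orange
Multiplier 10^5 → green.
±5% tolerance → gold.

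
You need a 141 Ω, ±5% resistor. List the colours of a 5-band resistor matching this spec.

brown, yellow, brown, black, gold

141 Ω = 141 × 10^0.
1 → brown
4 → yellow
1 → brown
Multiplier 10^0 → black.
±5% tolerance → gold.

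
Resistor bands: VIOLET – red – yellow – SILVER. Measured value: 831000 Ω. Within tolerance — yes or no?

no

Violet → 7 (first significant figure)
Red → 2 (second significant figure)
Yellow → ×10^4 multiplier
Silver → ±10% tolerance
72 × 10000 = 720000 Ω
Allowed range: 648000 Ω to 792000 Ω.
831000 Ω lies outside that range.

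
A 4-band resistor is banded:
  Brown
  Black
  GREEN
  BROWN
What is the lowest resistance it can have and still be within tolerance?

Brown → 1 (first significant figure)
Black → 0 (second significant figure)
Green → ×10^5 multiplier
Brown → ±1% tolerance
10 × 100000 = 1000000 Ω
Lowest = 1000000 × (1 − 1/100) = 990000 Ω.

990000 Ω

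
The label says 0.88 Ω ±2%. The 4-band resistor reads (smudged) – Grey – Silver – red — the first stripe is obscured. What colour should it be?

0.88 Ω = 88 × 10^-2.
The first band gives digit 8 of the significand, and 8 is grey.

grey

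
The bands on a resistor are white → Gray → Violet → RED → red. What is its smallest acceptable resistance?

White → 9 (first significant figure)
Grey → 8 (second significant figure)
Violet → 7 (third significant figure)
Red → ×10^2 multiplier
Red → ±2% tolerance
987 × 100 = 98700 Ω
Smallest = 98700 × (1 − 2/100) = 96726 Ω.

96726 Ω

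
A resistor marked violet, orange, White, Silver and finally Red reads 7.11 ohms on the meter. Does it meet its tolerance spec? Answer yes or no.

no

Violet → 7 (first significant figure)
Orange → 3 (second significant figure)
White → 9 (third significant figure)
Silver → ×0.01 multiplier
Red → ±2% tolerance
739 × 0.01 = 7.39 Ω
Allowed range: 7.2422 Ω to 7.5378 Ω.
7.11 ohms lies outside that range.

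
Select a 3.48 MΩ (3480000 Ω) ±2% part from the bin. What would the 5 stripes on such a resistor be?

orange, yellow, grey, yellow, red

3480000 Ω = 348 × 10^4.
3 → orange
4 → yellow
8 → grey
Multiplier 10^4 → yellow.
±2% tolerance → red.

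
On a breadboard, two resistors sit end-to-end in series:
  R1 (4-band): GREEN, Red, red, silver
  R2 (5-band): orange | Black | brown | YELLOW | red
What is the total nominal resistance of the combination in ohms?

3015200 Ω

R1: green, red → 52; red ×10^2 → 5200 Ω.
R2: orange, black, brown → 301; yellow ×10^4 → 3010000 Ω.
Series: 5200 + 3010000 = 3015200 Ω.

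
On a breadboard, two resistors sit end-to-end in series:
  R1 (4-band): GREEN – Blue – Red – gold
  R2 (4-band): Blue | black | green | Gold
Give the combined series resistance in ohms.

R1: green, blue → 56; red ×10^2 → 5600 Ω.
R2: blue, black → 60; green ×10^5 → 6000000 Ω.
Series: 5600 + 6000000 = 6005600 Ω.

6005600 Ω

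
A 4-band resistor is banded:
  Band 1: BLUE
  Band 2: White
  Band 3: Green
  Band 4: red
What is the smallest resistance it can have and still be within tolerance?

6762000 Ω

Blue → 6 (first significant figure)
White → 9 (second significant figure)
Green → ×10^5 multiplier
Red → ±2% tolerance
69 × 100000 = 6900000 Ω
Smallest = 6900000 × (1 − 2/100) = 6762000 Ω.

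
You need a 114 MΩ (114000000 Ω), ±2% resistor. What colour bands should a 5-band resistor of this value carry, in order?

114000000 Ω = 114 × 10^6.
1 → brown
1 → brown
4 → yellow
Multiplier 10^6 → blue.
±2% tolerance → red.

brown, brown, yellow, blue, red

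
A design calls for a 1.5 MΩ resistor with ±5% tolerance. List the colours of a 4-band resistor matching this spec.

brown, green, green, gold

1500000 Ω = 15 × 10^5.
1 → brown
5 → green
Multiplier 10^5 → green.
±5% tolerance → gold.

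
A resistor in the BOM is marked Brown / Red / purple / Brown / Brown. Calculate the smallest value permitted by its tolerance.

Brown → 1 (first significant figure)
Red → 2 (second significant figure)
Violet → 7 (third significant figure)
Brown → ×10 multiplier
Brown → ±1% tolerance
127 × 10 = 1270 Ω
Smallest = 1270 × (1 − 1/100) = 1257.3 Ω.

1257.3 Ω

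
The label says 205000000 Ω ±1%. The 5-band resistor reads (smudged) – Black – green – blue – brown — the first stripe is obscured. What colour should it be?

205000000 Ω = 205 × 10^6.
The first band gives digit 2 of the significand, and 2 is red.

red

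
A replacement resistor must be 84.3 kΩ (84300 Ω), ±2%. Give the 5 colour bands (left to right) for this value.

84300 Ω = 843 × 10^2.
8 → grey
4 → yellow
3 → orange
Multiplier 10^2 → red.
±2% tolerance → red.

grey, yellow, orange, red, red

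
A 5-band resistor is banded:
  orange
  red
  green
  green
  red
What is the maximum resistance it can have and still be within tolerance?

Orange → 3 (first significant figure)
Red → 2 (second significant figure)
Green → 5 (third significant figure)
Green → ×10^5 multiplier
Red → ±2% tolerance
325 × 100000 = 32500000 Ω
Maximum = 32500000 × (1 + 2/100) = 33150000 Ω.

33150000 Ω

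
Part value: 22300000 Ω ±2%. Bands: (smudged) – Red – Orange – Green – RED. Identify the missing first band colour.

red

22300000 Ω = 223 × 10^5.
The first band gives digit 2 of the significand, and 2 is red.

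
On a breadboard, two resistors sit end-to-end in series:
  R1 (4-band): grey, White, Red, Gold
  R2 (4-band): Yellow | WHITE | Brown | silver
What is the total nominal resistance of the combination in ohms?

R1: grey, white → 89; red ×10^2 → 8900 Ω.
R2: yellow, white → 49; brown ×10 → 490 Ω.
Series: 8900 + 490 = 9390 Ω.

9390 Ω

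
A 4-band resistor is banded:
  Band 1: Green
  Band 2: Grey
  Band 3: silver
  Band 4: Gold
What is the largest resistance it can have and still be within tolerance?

Green → 5 (first significant figure)
Grey → 8 (second significant figure)
Silver → ×0.01 multiplier
Gold → ±5% tolerance
58 × 0.01 = 0.58 Ω
Largest = 0.58 × (1 + 5/100) = 0.609 Ω.

0.609 Ω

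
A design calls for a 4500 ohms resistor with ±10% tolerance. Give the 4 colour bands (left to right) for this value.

yellow, green, red, silver

4500 Ω = 45 × 10^2.
4 → yellow
5 → green
Multiplier 10^2 → red.
±10% tolerance → silver.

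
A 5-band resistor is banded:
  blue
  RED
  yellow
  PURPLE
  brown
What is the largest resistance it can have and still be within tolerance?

Blue → 6 (first significant figure)
Red → 2 (second significant figure)
Yellow → 4 (third significant figure)
Violet → ×10^7 multiplier
Brown → ±1% tolerance
624 × 10000000 = 6240000000 Ω
Largest = 6240000000 × (1 + 1/100) = 6302400000 Ω.

6302400000 Ω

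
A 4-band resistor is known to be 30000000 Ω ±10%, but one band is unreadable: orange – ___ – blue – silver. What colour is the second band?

black

30000000 Ω = 30 × 10^6.
The second band gives digit 0 of the significand, and 0 is black.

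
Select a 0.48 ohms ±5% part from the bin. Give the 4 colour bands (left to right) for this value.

0.48 Ω = 48 × 10^-2.
4 → yellow
8 → grey
Multiplier 10^-2 → silver.
±5% tolerance → gold.

yellow, grey, silver, gold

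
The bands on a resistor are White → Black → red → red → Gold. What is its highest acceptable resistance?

94710 Ω

White → 9 (first significant figure)
Black → 0 (second significant figure)
Red → 2 (third significant figure)
Red → ×10^2 multiplier
Gold → ±5% tolerance
902 × 100 = 90200 Ω
Highest = 90200 × (1 + 5/100) = 94710 Ω.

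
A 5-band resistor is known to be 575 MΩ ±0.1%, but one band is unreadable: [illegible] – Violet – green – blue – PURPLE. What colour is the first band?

575000000 Ω = 575 × 10^6.
The first band gives digit 5 of the significand, and 5 is green.

green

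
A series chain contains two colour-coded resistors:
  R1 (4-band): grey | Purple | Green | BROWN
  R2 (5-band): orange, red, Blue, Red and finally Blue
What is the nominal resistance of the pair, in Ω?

8732600 Ω

R1: grey, violet → 87; green ×10^5 → 8700000 Ω.
R2: orange, red, blue → 326; red ×10^2 → 32600 Ω.
Series: 8700000 + 32600 = 8732600 Ω.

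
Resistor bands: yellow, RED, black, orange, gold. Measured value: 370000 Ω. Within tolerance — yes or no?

no

Yellow → 4 (first significant figure)
Red → 2 (second significant figure)
Black → 0 (third significant figure)
Orange → ×10^3 multiplier
Gold → ±5% tolerance
420 × 1000 = 420000 Ω
Allowed range: 399000 Ω to 441000 Ω.
370000 Ω lies outside that range.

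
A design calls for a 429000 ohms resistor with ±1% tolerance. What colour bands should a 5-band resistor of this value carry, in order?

429000 Ω = 429 × 10^3.
4 → yellow
2 → red
9 → white
Multiplier 10^3 → orange.
±1% tolerance → brown.

yellow, red, white, orange, brown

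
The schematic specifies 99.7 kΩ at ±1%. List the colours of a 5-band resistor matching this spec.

white, white, violet, red, brown

99700 Ω = 997 × 10^2.
9 → white
9 → white
7 → violet
Multiplier 10^2 → red.
±1% tolerance → brown.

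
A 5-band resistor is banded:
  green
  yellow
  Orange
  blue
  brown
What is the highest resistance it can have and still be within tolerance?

Green → 5 (first significant figure)
Yellow → 4 (second significant figure)
Orange → 3 (third significant figure)
Blue → ×10^6 multiplier
Brown → ±1% tolerance
543 × 1000000 = 543000000 Ω
Highest = 543000000 × (1 + 1/100) = 548430000 Ω.

548430000 Ω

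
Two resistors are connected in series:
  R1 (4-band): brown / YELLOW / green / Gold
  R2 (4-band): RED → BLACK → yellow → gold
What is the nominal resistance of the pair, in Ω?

1600000 Ω

R1: brown, yellow → 14; green ×10^5 → 1400000 Ω.
R2: red, black → 20; yellow ×10^4 → 200000 Ω.
Series: 1400000 + 200000 = 1600000 Ω.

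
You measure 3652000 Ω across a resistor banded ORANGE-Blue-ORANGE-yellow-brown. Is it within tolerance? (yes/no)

Orange → 3 (first significant figure)
Blue → 6 (second significant figure)
Orange → 3 (third significant figure)
Yellow → ×10^4 multiplier
Brown → ±1% tolerance
363 × 10000 = 3630000 Ω
Allowed range: 3593700 Ω to 3666300 Ω.
3652000 Ω lies inside that range.

yes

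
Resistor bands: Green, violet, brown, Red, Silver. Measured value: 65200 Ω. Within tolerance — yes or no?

no

Green → 5 (first significant figure)
Violet → 7 (second significant figure)
Brown → 1 (third significant figure)
Red → ×10^2 multiplier
Silver → ±10% tolerance
571 × 100 = 57100 Ω
Allowed range: 51390 Ω to 62810 Ω.
65200 Ω lies outside that range.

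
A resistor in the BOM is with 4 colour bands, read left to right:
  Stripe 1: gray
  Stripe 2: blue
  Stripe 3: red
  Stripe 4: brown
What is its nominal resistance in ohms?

Grey → 8 (first significant figure)
Blue → 6 (second significant figure)
Red → ×10^2 multiplier
86 × 100 = 8600 Ω

8600 Ω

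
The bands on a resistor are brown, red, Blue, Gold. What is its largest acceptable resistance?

Brown → 1 (first significant figure)
Red → 2 (second significant figure)
Blue → ×10^6 multiplier
Gold → ±5% tolerance
12 × 1000000 = 12000000 Ω
Largest = 12000000 × (1 + 5/100) = 12600000 Ω.

12600000 Ω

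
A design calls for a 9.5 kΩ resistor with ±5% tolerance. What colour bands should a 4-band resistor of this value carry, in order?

9500 Ω = 95 × 10^2.
9 → white
5 → green
Multiplier 10^2 → red.
±5% tolerance → gold.

white, green, red, gold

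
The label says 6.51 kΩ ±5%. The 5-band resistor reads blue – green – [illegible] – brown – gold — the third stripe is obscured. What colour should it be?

brown

6510 Ω = 651 × 10^1.
The third band gives digit 1 of the significand, and 1 is brown.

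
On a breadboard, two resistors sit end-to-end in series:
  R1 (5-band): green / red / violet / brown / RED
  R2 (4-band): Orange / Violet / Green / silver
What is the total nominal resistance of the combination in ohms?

3705270 Ω

R1: green, red, violet → 527; brown ×10 → 5270 Ω.
R2: orange, violet → 37; green ×10^5 → 3700000 Ω.
Series: 5270 + 3700000 = 3705270 Ω.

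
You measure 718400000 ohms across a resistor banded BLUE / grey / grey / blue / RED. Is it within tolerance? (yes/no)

Blue → 6 (first significant figure)
Grey → 8 (second significant figure)
Grey → 8 (third significant figure)
Blue → ×10^6 multiplier
Red → ±2% tolerance
688 × 1000000 = 688000000 Ω
Allowed range: 674240000 Ω to 701760000 Ω.
718400000 ohms lies outside that range.

no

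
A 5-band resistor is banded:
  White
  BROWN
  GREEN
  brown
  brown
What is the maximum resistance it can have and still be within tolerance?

9241.5 Ω

White → 9 (first significant figure)
Brown → 1 (second significant figure)
Green → 5 (third significant figure)
Brown → ×10 multiplier
Brown → ±1% tolerance
915 × 10 = 9150 Ω
Maximum = 9150 × (1 + 1/100) = 9241.5 Ω.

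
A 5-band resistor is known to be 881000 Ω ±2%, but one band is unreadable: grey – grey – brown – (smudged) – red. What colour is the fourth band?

orange

881000 Ω = 881 × 10^3.
The fourth band is the multiplier, 10^3, which is orange.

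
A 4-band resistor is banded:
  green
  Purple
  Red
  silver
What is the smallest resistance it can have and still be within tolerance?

5130 Ω

Green → 5 (first significant figure)
Violet → 7 (second significant figure)
Red → ×10^2 multiplier
Silver → ±10% tolerance
57 × 100 = 5700 Ω
Smallest = 5700 × (1 − 10/100) = 5130 Ω.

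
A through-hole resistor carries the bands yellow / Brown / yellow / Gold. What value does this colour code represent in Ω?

410000 Ω

Yellow → 4 (first significant figure)
Brown → 1 (second significant figure)
Yellow → ×10^4 multiplier
41 × 10000 = 410000 Ω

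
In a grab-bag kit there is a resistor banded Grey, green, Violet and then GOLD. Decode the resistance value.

850000000 Ω

Grey → 8 (first significant figure)
Green → 5 (second significant figure)
Violet → ×10^7 multiplier
85 × 10000000 = 850000000 Ω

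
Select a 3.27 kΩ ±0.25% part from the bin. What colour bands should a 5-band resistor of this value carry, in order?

3270 Ω = 327 × 10^1.
3 → orange
2 → red
7 → violet
Multiplier 10^1 → brown.
±0.25% tolerance → blue.

orange, red, violet, brown, blue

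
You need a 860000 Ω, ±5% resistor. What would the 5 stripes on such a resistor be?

grey, blue, black, orange, gold

860000 Ω = 860 × 10^3.
8 → grey
6 → blue
0 → black
Multiplier 10^3 → orange.
±5% tolerance → gold.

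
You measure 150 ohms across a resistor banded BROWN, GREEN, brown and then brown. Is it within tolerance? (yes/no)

yes

Brown → 1 (first significant figure)
Green → 5 (second significant figure)
Brown → ×10 multiplier
Brown → ±1% tolerance
15 × 10 = 150 Ω
Allowed range: 148.5 Ω to 151.5 Ω.
150 ohms lies inside that range.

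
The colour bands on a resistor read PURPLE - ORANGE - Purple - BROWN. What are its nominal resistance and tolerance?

Violet → 7 (first significant figure)
Orange → 3 (second significant figure)
Violet → ×10^7 multiplier
Brown → ±1% tolerance
73 × 10000000 = 730000000 Ω

730000000 Ω ±1%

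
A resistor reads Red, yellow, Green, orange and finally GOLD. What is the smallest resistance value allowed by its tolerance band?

232750 Ω

Red → 2 (first significant figure)
Yellow → 4 (second significant figure)
Green → 5 (third significant figure)
Orange → ×10^3 multiplier
Gold → ±5% tolerance
245 × 1000 = 245000 Ω
Smallest = 245000 × (1 − 5/100) = 232750 Ω.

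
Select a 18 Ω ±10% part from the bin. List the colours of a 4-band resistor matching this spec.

18 Ω = 18 × 10^0.
1 → brown
8 → grey
Multiplier 10^0 → black.
±10% tolerance → silver.

brown, grey, black, silver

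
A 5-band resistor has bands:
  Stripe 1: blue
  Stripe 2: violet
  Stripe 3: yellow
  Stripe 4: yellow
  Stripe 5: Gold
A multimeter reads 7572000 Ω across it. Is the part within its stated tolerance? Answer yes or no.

Blue → 6 (first significant figure)
Violet → 7 (second significant figure)
Yellow → 4 (third significant figure)
Yellow → ×10^4 multiplier
Gold → ±5% tolerance
674 × 10000 = 6740000 Ω
Allowed range: 6403000 Ω to 7077000 Ω.
7572000 Ω lies outside that range.

no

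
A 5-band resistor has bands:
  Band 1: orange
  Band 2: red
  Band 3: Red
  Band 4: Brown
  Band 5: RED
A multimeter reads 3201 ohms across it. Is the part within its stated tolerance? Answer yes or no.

yes

Orange → 3 (first significant figure)
Red → 2 (second significant figure)
Red → 2 (third significant figure)
Brown → ×10 multiplier
Red → ±2% tolerance
322 × 10 = 3220 Ω
Allowed range: 3155.6 Ω to 3284.4 Ω.
3201 ohms lies inside that range.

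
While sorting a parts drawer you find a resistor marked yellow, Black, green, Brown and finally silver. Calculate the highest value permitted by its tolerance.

Yellow → 4 (first significant figure)
Black → 0 (second significant figure)
Green → 5 (third significant figure)
Brown → ×10 multiplier
Silver → ±10% tolerance
405 × 10 = 4050 Ω
Highest = 4050 × (1 + 10/100) = 4455 Ω.

4455 Ω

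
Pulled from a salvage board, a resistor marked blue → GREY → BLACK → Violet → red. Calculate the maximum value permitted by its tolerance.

Blue → 6 (first significant figure)
Grey → 8 (second significant figure)
Black → 0 (third significant figure)
Violet → ×10^7 multiplier
Red → ±2% tolerance
680 × 10000000 = 6800000000 Ω
Maximum = 6800000000 × (1 + 2/100) = 6936000000 Ω.

6936000000 Ω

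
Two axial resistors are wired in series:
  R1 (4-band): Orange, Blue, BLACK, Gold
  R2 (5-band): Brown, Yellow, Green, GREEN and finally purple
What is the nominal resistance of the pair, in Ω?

R1: orange, blue → 36; black ×1 → 36 Ω.
R2: brown, yellow, green → 145; green ×10^5 → 14500000 Ω.
Series: 36 + 14500000 = 14500036 Ω.

14500036 Ω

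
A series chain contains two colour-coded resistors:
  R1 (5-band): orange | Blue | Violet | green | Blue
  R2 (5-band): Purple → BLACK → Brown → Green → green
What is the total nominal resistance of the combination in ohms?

106800000 Ω

R1: orange, blue, violet → 367; green ×10^5 → 36700000 Ω.
R2: violet, black, brown → 701; green ×10^5 → 70100000 Ω.
Series: 36700000 + 70100000 = 106800000 Ω.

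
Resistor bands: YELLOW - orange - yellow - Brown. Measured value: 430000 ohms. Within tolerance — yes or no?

Yellow → 4 (first significant figure)
Orange → 3 (second significant figure)
Yellow → ×10^4 multiplier
Brown → ±1% tolerance
43 × 10000 = 430000 Ω
Allowed range: 425700 Ω to 434300 Ω.
430000 ohms lies inside that range.

yes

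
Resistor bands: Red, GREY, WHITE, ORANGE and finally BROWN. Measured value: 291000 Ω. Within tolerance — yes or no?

yes

Red → 2 (first significant figure)
Grey → 8 (second significant figure)
White → 9 (third significant figure)
Orange → ×10^3 multiplier
Brown → ±1% tolerance
289 × 1000 = 289000 Ω
Allowed range: 286110 Ω to 291890 Ω.
291000 Ω lies inside that range.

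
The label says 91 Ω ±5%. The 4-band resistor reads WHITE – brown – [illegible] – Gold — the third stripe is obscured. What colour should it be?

91 Ω = 91 × 10^0.
The third band is the multiplier, 10^0, which is black.

black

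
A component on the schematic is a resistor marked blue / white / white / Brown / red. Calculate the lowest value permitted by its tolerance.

Blue → 6 (first significant figure)
White → 9 (second significant figure)
White → 9 (third significant figure)
Brown → ×10 multiplier
Red → ±2% tolerance
699 × 10 = 6990 Ω
Lowest = 6990 × (1 − 2/100) = 6850.2 Ω.

6850.2 Ω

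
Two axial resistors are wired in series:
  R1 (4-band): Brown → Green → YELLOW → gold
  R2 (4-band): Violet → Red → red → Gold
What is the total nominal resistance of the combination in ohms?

R1: brown, green → 15; yellow ×10^4 → 150000 Ω.
R2: violet, red → 72; red ×10^2 → 7200 Ω.
Series: 150000 + 7200 = 157200 Ω.

157200 Ω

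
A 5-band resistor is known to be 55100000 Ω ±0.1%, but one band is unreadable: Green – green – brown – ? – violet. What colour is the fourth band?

green

55100000 Ω = 551 × 10^5.
The fourth band is the multiplier, 10^5, which is green.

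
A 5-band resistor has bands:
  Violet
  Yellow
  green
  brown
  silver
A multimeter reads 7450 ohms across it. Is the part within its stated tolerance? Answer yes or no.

Violet → 7 (first significant figure)
Yellow → 4 (second significant figure)
Green → 5 (third significant figure)
Brown → ×10 multiplier
Silver → ±10% tolerance
745 × 10 = 7450 Ω
Allowed range: 6705 Ω to 8195 Ω.
7450 ohms lies inside that range.

yes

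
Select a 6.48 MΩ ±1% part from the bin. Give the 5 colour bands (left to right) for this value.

6480000 Ω = 648 × 10^4.
6 → blue
4 → yellow
8 → grey
Multiplier 10^4 → yellow.
±1% tolerance → brown.

blue, yellow, grey, yellow, brown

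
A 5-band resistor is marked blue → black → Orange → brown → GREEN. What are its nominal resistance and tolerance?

6030 Ω ±0.5%

Blue → 6 (first significant figure)
Black → 0 (second significant figure)
Orange → 3 (third significant figure)
Brown → ×10 multiplier
Green → ±0.5% tolerance
603 × 10 = 6030 Ω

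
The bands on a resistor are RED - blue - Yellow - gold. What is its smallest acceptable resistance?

247000 Ω

Red → 2 (first significant figure)
Blue → 6 (second significant figure)
Yellow → ×10^4 multiplier
Gold → ±5% tolerance
26 × 10000 = 260000 Ω
Smallest = 260000 × (1 − 5/100) = 247000 Ω.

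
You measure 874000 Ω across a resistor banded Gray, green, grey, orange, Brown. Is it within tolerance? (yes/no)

Grey → 8 (first significant figure)
Green → 5 (second significant figure)
Grey → 8 (third significant figure)
Orange → ×10^3 multiplier
Brown → ±1% tolerance
858 × 1000 = 858000 Ω
Allowed range: 849420 Ω to 866580 Ω.
874000 Ω lies outside that range.

no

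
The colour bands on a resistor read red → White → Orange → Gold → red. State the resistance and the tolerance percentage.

Red → 2 (first significant figure)
White → 9 (second significant figure)
Orange → 3 (third significant figure)
Gold → ×0.1 multiplier
Red → ±2% tolerance
293 × 0.1 = 29.3 Ω

29.3 Ω ±2%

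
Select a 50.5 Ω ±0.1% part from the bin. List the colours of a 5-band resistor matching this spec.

50.5 Ω = 505 × 10^-1.
5 → green
0 → black
5 → green
Multiplier 10^-1 → gold.
±0.1% tolerance → violet.

green, black, green, gold, violet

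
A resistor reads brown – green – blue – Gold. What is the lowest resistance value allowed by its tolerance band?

14250000 Ω

Brown → 1 (first significant figure)
Green → 5 (second significant figure)
Blue → ×10^6 multiplier
Gold → ±5% tolerance
15 × 1000000 = 15000000 Ω
Lowest = 15000000 × (1 − 5/100) = 14250000 Ω.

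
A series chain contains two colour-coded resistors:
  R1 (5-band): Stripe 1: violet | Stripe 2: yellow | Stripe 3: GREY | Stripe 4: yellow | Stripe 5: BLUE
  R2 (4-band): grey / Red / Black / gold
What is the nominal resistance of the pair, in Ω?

R1: violet, yellow, grey → 748; yellow ×10^4 → 7480000 Ω.
R2: grey, red → 82; black ×1 → 82 Ω.
Series: 7480000 + 82 = 7480082 Ω.

7480082 Ω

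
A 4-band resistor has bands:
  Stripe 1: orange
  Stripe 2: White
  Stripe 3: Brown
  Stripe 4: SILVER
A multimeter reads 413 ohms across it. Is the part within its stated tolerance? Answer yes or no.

Orange → 3 (first significant figure)
White → 9 (second significant figure)
Brown → ×10 multiplier
Silver → ±10% tolerance
39 × 10 = 390 Ω
Allowed range: 351 Ω to 429 Ω.
413 ohms lies inside that range.

yes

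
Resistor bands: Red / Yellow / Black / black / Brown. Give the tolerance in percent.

The last band, brown, is the tolerance band.
Brown corresponds to ±1%.

±1%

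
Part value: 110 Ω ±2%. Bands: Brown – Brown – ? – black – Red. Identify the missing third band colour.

black

110 Ω = 110 × 10^0.
The third band gives digit 0 of the significand, and 0 is black.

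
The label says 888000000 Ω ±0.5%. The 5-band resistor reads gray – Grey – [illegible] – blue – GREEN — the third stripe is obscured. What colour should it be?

888000000 Ω = 888 × 10^6.
The third band gives digit 8 of the significand, and 8 is grey.

grey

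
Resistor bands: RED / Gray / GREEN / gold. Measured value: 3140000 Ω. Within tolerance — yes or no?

Red → 2 (first significant figure)
Grey → 8 (second significant figure)
Green → ×10^5 multiplier
Gold → ±5% tolerance
28 × 100000 = 2800000 Ω
Allowed range: 2660000 Ω to 2940000 Ω.
3140000 Ω lies outside that range.

no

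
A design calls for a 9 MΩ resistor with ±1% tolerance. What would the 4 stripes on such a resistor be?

white, black, green, brown

9000000 Ω = 90 × 10^5.
9 → white
0 → black
Multiplier 10^5 → green.
±1% tolerance → brown.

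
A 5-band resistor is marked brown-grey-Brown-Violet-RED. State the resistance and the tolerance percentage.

Brown → 1 (first significant figure)
Grey → 8 (second significant figure)
Brown → 1 (third significant figure)
Violet → ×10^7 multiplier
Red → ±2% tolerance
181 × 10000000 = 1810000000 Ω

1810000000 Ω ±2%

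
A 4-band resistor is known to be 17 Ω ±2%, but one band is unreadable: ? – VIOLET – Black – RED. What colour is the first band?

brown

17 Ω = 17 × 10^0.
The first band gives digit 1 of the significand, and 1 is brown.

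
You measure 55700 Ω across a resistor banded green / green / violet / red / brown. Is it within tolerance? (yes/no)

yes

Green → 5 (first significant figure)
Green → 5 (second significant figure)
Violet → 7 (third significant figure)
Red → ×10^2 multiplier
Brown → ±1% tolerance
557 × 100 = 55700 Ω
Allowed range: 55143 Ω to 56257 Ω.
55700 Ω lies inside that range.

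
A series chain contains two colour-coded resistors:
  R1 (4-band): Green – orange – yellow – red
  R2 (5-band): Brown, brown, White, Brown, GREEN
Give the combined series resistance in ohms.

531190 Ω

R1: green, orange → 53; yellow ×10^4 → 530000 Ω.
R2: brown, brown, white → 119; brown ×10 → 1190 Ω.
Series: 530000 + 1190 = 531190 Ω.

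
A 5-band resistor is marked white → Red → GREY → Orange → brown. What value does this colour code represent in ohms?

928000 Ω

White → 9 (first significant figure)
Red → 2 (second significant figure)
Grey → 8 (third significant figure)
Orange → ×10^3 multiplier
928 × 1000 = 928000 Ω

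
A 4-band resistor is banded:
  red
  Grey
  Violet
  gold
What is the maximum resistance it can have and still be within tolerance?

294000000 Ω

Red → 2 (first significant figure)
Grey → 8 (second significant figure)
Violet → ×10^7 multiplier
Gold → ±5% tolerance
28 × 10000000 = 280000000 Ω
Maximum = 280000000 × (1 + 5/100) = 294000000 Ω.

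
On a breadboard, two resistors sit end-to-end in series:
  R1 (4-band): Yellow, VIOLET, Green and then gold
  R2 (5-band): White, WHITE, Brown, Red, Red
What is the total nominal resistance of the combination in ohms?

4799100 Ω

R1: yellow, violet → 47; green ×10^5 → 4700000 Ω.
R2: white, white, brown → 991; red ×10^2 → 99100 Ω.
Series: 4700000 + 99100 = 4799100 Ω.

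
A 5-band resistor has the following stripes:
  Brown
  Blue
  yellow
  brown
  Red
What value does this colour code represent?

Brown → 1 (first significant figure)
Blue → 6 (second significant figure)
Yellow → 4 (third significant figure)
Brown → ×10 multiplier
164 × 10 = 1640 Ω

1640 Ω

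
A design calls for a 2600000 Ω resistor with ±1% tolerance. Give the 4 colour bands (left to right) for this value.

red, blue, green, brown

2600000 Ω = 26 × 10^5.
2 → red
6 → blue
Multiplier 10^5 → green.
±1% tolerance → brown.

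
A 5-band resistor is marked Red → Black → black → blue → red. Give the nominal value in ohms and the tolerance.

200000000 Ω ±2%

Red → 2 (first significant figure)
Black → 0 (second significant figure)
Black → 0 (third significant figure)
Blue → ×10^6 multiplier
Red → ±2% tolerance
200 × 1000000 = 200000000 Ω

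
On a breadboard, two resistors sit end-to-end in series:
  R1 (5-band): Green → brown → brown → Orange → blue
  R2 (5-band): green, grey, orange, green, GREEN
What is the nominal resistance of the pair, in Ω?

58811000 Ω

R1: green, brown, brown → 511; orange ×10^3 → 511000 Ω.
R2: green, grey, orange → 583; green ×10^5 → 58300000 Ω.
Series: 511000 + 58300000 = 58811000 Ω.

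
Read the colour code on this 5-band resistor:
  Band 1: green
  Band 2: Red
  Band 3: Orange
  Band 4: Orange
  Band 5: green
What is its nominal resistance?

523000 Ω

Green → 5 (first significant figure)
Red → 2 (second significant figure)
Orange → 3 (third significant figure)
Orange → ×10^3 multiplier
523 × 1000 = 523000 Ω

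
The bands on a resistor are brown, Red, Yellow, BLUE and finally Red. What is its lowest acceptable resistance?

Brown → 1 (first significant figure)
Red → 2 (second significant figure)
Yellow → 4 (third significant figure)
Blue → ×10^6 multiplier
Red → ±2% tolerance
124 × 1000000 = 124000000 Ω
Lowest = 124000000 × (1 − 2/100) = 121520000 Ω.

121520000 Ω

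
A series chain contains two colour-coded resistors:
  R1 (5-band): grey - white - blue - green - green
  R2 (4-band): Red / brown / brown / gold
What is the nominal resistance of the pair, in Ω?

89600210 Ω

R1: grey, white, blue → 896; green ×10^5 → 89600000 Ω.
R2: red, brown → 21; brown ×10 → 210 Ω.
Series: 89600000 + 210 = 89600210 Ω.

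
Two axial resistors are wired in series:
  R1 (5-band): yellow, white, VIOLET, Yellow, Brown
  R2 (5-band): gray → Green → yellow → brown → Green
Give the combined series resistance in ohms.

4978540 Ω

R1: yellow, white, violet → 497; yellow ×10^4 → 4970000 Ω.
R2: grey, green, yellow → 854; brown ×10 → 8540 Ω.
Series: 4970000 + 8540 = 4978540 Ω.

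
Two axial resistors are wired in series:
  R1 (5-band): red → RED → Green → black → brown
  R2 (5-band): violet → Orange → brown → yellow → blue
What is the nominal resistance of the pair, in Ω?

7310225 Ω

R1: red, red, green → 225; black ×1 → 225 Ω.
R2: violet, orange, brown → 731; yellow ×10^4 → 7310000 Ω.
Series: 225 + 7310000 = 7310225 Ω.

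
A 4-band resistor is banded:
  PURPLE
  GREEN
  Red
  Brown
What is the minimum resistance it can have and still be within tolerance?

Violet → 7 (first significant figure)
Green → 5 (second significant figure)
Red → ×10^2 multiplier
Brown → ±1% tolerance
75 × 100 = 7500 Ω
Minimum = 7500 × (1 − 1/100) = 7425 Ω.

7425 Ω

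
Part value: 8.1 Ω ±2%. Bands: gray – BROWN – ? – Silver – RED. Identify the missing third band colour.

8.1 Ω = 810 × 10^-2.
The third band gives digit 0 of the significand, and 0 is black.

black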